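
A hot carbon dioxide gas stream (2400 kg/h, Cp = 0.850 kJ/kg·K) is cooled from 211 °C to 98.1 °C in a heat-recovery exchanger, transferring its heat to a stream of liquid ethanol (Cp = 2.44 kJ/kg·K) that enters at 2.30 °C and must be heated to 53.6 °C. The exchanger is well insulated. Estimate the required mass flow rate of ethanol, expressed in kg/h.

Heat released by hot stream: Q = 2400 × 0.850 × (211 − 98.1) = 230320 kJ/h
Energy balance on cold side (adiabatic exchanger): Q = ṁ_c·Cp_c·(T_c,out − T_c,in)
ṁ_c = 230320 / [2.44 × (53.6 − 2.30)] = 1840 kg/h

ṁ_c = 1840 kg/h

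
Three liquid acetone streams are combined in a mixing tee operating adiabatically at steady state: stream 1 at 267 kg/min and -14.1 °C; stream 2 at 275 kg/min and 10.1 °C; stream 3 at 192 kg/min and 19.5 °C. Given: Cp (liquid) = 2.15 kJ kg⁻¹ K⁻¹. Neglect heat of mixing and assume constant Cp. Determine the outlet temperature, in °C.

No heat crosses the boundary, so H_out = H_in.
Σ ṁᵢCp,ᵢTᵢ = 267×2.15×-14.1 + 275×2.15×10.1 + 192×2.15×19.5 = 5927.1
Σ ṁᵢCp,ᵢ = 267×2.15 + 275×2.15 + 192×2.15 = 1578.1
T_out = 5927.1 / 1578.1 = 3.7559 °C

T_out = 3.76 °C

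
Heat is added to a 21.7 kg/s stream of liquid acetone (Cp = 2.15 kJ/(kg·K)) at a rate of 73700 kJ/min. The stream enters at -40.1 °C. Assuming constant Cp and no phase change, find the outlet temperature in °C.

Q = 73700 kJ/min = 1228.3 kJ/s
ΔT = Q/(ṁ·Cp) = 1228.3/(21.7×2.15) = 26.328 K
T_out = -40.1 + 26.328 = -13.772 °C

T_out = -13.8 °C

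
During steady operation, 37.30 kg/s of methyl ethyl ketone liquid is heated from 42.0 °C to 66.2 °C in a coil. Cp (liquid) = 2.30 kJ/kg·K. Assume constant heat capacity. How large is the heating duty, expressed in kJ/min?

Q = 125000 kJ/min

Q = ṁ·Cp·ΔT = 37.30 × 2.30 × (66.2 − 42.0) = 2076.1 kJ/s
Heating duty = 124570 kJ/min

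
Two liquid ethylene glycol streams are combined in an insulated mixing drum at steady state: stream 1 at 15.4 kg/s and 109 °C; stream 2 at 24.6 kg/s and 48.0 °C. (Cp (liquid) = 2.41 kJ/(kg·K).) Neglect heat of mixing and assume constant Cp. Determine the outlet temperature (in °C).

Adiabatic, steady state ⇒ Σ ṁᵢCp,ᵢ(T_out − Tᵢ) = 0
T_out = Σ ṁᵢCp,ᵢTᵢ / Σ ṁᵢCp,ᵢ
      = 6891.2 / 96.4 = 71.485 °C

T_out = 71.5 °C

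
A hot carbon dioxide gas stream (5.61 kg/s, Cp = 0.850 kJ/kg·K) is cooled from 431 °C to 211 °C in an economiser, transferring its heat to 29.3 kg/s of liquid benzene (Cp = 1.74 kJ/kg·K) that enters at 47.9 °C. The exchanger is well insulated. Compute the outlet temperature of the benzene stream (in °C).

T_c,out = 68.5 °C

Heat released by hot stream: Q = 5.61 × 0.850 × (431 − 211) = 1049.1 kJ/s
Energy balance on cold side (adiabatic exchanger): Q = ṁ_c·Cp_c·(T_c,out − T_c,in)
T_c,out = 47.9 + 1049.1/(29.3 × 1.74) = 68.477 °C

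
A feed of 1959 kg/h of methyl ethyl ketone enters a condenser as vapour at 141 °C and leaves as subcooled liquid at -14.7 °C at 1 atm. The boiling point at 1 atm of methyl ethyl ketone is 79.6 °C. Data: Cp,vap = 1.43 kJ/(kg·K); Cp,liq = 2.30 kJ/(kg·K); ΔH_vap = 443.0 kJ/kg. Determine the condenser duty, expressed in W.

Q_c = 407000 W

vapour 141→79.6 °C: -87.802 kJ/kg
condensation at 79.6 °C: -443 kJ/kg
liquid 79.6→-14.7 °C: -216.89 kJ/kg
Δh = -87.802 + -443 + -216.89 = -747.69 kJ/kg
Q = ṁ·Δh = 1959 kg/h × -747.69 kJ/kg = -1.4647e+06 kJ/h
|Q| = 406.87 kW = 406870 W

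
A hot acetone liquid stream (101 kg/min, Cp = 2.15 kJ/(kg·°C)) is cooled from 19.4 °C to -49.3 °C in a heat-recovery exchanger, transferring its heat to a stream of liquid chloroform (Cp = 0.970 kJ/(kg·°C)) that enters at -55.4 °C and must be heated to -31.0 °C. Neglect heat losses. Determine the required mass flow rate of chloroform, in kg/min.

ṁ_c = 630 kg/min

Heat released by hot stream: Q = 101 × 2.15 × (19.4 − -49.3) = 14918 kJ/min
Energy balance on cold side (adiabatic exchanger): Q = ṁ_c·Cp_c·(T_c,out − T_c,in)
ṁ_c = 14918 / [0.970 × (-31.0 − -55.4)] = 630.31 kg/min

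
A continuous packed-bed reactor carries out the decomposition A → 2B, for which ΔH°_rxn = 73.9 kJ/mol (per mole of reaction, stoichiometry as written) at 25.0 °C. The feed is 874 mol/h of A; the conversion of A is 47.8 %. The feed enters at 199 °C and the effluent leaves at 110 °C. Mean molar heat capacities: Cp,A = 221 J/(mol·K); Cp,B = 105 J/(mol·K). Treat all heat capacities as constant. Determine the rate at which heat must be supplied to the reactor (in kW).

Q_in = 3.69 kW

Extent of reaction ξ = 0.478 × 874 = 417.77 mol/h
Reaction term: ξ·ΔH°_rxn = 417.77 × 73.9 = 30873 kJ/h
Sensible, feed 199→25 °C: -33609 kJ/h
Outlet flows (mol/h): A 456.23, B 835.54
Sensible, products 25→110 °C: 16027 kJ/h
Q = ΔH = 13292 kJ/h = 3.6922 kW
Heat supplied = 3.6922 kW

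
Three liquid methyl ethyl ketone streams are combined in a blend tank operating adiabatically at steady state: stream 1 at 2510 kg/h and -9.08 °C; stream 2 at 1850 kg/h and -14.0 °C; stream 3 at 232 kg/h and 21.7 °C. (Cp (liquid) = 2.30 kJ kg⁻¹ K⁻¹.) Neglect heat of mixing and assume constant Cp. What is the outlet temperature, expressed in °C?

Energy balance with Q = 0: Σ ṁᵢCp,ᵢ(T_out − Tᵢ) = 0
T_out = Σ ṁᵢCp,ᵢTᵢ / Σ ṁᵢCp,ᵢ
      = -100410 / 10562 = -9.5071 °C

T_out = -9.51 °C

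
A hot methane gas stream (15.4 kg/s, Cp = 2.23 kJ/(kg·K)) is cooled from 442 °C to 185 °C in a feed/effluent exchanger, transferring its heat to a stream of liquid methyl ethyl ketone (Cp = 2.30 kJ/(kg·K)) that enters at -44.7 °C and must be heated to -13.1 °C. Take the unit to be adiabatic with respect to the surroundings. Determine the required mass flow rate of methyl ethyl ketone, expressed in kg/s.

ṁ_c = 121 kg/s

Heat released by hot stream: Q = 15.4 × 2.23 × (442 − 185) = 8825.9 kJ/s
Energy balance on cold side (adiabatic exchanger): Q = ṁ_c·Cp_c·(T_c,out − T_c,in)
ṁ_c = 8825.9 / [2.30 × (-13.1 − -44.7)] = 121.43 kg/s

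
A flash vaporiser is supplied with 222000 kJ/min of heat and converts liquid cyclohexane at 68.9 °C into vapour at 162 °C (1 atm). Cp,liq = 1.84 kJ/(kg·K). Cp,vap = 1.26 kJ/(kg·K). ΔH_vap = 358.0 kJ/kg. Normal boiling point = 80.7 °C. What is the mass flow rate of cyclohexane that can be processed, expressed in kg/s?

Δh = 1.84×(80.7−68.9) + 358.0 + 1.26×(162−80.7) = 482.15 kJ/kg
Q = 222000 kJ/min = 3700 kJ/s = 3700 kJ/s
ṁ = Q/Δh = 3700 / 482.15 = 7.674 kg/s

ṁ = 7.67 kg/s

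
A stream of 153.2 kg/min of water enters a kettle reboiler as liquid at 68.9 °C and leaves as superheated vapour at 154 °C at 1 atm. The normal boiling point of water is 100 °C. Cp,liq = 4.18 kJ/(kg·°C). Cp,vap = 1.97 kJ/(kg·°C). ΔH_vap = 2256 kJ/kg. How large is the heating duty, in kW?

liquid 68.9→100 °C: 130 kJ/kg
vaporisation at 100 °C: 2256 kJ/kg
vapour 100→154 °C: 106.38 kJ/kg
Δh = 130 + 2256 + 106.38 = 2492.4 kJ/kg
Q = ṁ·Δh = 153.2 kg/min × 2492.4 kJ/kg = 381830 kJ/min
|Q| = 6363.9 kW

Q = 6360 kW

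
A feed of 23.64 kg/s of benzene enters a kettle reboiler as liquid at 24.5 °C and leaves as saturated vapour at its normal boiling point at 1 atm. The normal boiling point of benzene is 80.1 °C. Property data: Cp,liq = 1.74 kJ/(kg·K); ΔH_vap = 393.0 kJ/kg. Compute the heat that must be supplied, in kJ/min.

liquid 24.5→80.1 °C: 96.744 kJ/kg
vaporisation at 80.1 °C: 393 kJ/kg
Δh = 96.744 + 393 = 489.74 kJ/kg
Q = ṁ·Δh = 23.64 kg/s × 489.74 kJ/kg = 11578 kJ/s
|Q| = 11578 kW = 694650 kJ/min

Q = 695000 kJ/min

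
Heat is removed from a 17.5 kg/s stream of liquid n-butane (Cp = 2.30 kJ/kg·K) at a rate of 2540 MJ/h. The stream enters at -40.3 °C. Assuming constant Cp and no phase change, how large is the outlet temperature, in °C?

T_out = -57.8 °C

Q = 2540 MJ/h = 705.56 kJ/s
ΔT = Q/(ṁ·Cp) = 705.56/(17.5×2.30) = 17.529 K
T_out = -40.3 − 17.529 = -57.829 °C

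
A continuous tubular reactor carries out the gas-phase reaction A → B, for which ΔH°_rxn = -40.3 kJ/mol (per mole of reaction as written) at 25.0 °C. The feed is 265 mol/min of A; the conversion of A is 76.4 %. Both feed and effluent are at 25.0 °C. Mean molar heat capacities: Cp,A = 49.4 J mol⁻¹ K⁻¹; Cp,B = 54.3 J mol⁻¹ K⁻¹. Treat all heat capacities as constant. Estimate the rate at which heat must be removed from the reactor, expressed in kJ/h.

Q_out = 490000 kJ/h

Extent of reaction ξ = 0.764 × 265 = 202.46 mol/min
Reaction term: ξ·ΔH°_rxn = 202.46 × -40.3 = -8159.1 kJ/min
Q = ΔH = -8159.1 kJ/min = -135.99 kW
Heat removed = 489550 kJ/h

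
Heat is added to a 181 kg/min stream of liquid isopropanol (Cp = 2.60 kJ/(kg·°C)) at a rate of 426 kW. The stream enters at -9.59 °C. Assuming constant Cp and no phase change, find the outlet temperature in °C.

Q = 426 kW = 25560 kJ/min
ΔT = Q/(ṁ·Cp) = 25560/(181×2.60) = 54.314 K
T_out = -9.59 + 54.314 = 44.724 °C

T_out = 44.7 °C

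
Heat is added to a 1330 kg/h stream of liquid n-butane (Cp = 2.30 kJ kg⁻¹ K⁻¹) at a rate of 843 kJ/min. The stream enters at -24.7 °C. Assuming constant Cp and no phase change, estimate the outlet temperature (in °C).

T_out = -8.17 °C

Q = 843 kJ/min = 50580 kJ/h
ΔT = Q/(ṁ·Cp) = 50580/(1330×2.30) = 16.535 K
T_out = -24.7 + 16.535 = -8.1652 °C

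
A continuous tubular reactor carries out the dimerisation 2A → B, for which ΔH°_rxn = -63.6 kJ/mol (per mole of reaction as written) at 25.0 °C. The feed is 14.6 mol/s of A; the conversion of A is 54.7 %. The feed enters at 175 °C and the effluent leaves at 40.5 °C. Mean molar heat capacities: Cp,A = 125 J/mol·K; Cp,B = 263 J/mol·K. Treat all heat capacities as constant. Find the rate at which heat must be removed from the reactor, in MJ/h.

Extent of reaction ξ = 0.547 × 14.6 / 2 = 3.9931 mol/s
Reaction term: ξ·ΔH°_rxn = 3.9931 × -63.6 = -253.96 kJ/s
Sensible, feed 175→25 °C: -273.75 kJ/s
Outlet flows (mol/s): A 6.6138, B 3.9931
Sensible, products 25→40.5 °C: 29.092 kJ/s
Q = ΔH = -498.62 kJ/s = -498.62 kW
Heat removed = 1795 MJ/h

Q_out = 1800 MJ/h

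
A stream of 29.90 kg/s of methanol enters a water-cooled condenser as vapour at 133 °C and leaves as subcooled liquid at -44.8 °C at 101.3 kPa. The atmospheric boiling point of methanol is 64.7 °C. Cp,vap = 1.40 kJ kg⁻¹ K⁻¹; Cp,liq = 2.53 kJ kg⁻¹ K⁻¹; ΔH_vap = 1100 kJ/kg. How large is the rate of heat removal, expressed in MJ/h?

Q_c = 159000 MJ/h

vapour 133→64.7 °C: -95.62 kJ/kg
condensation at 64.7 °C: -1100 kJ/kg
liquid 64.7→-44.8 °C: -277.03 kJ/kg
Δh = -95.62 + -1100 + -277.03 = -1472.7 kJ/kg
Q = ṁ·Δh = 29.90 kg/s × -1472.7 kJ/kg = -44032 kJ/s
|Q| = 44032 kW = 158520 MJ/h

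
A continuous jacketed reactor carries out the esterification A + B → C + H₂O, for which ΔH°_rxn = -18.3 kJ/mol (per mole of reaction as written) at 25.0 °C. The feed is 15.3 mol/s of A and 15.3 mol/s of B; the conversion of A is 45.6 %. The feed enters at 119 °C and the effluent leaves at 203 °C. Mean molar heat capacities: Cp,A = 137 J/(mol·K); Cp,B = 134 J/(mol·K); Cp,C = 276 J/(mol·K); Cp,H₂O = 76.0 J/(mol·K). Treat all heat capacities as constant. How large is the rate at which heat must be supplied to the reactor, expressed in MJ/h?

Extent of reaction ξ = 0.456 × 15.3 = 6.9768 mol/s
Reaction term: ξ·ΔH°_rxn = 6.9768 × -18.3 = -127.68 kJ/s
Sensible, feed 119→25 °C: -389.75 kJ/s
Outlet flows (mol/s): A 8.3232, B 8.3232, C 6.9768, H₂O 6.9768
Sensible, products 25→203 °C: 838.63 kJ/s
Q = ΔH = 321.21 kJ/s = 321.21 kW
Heat supplied = 1156.3 MJ/h

Q_in = 1160 MJ/h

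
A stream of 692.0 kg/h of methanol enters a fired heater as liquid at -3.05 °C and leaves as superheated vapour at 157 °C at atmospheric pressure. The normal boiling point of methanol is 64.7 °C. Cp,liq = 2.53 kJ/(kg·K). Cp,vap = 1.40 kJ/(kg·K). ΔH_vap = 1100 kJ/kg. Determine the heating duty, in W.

liquid -3.05→64.7 °C: 171.41 kJ/kg
vaporisation at 64.7 °C: 1100 kJ/kg
vapour 64.7→157 °C: 129.22 kJ/kg
Δh = 171.41 + 1100 + 129.22 = 1400.6 kJ/kg
Q = ṁ·Δh = 692.0 kg/h × 1400.6 kJ/kg = 969230 kJ/h
|Q| = 269.23 kW = 269230 W

Q = 269000 W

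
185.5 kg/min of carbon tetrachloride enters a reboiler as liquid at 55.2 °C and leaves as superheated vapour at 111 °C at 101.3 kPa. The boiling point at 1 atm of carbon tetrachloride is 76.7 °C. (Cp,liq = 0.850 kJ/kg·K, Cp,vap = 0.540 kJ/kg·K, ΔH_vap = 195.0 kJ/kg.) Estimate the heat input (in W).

liquid 55.2→76.7 °C: 18.275 kJ/kg
vaporisation at 76.7 °C: 195 kJ/kg
vapour 76.7→111 °C: 18.522 kJ/kg
Δh = 18.275 + 195 + 18.522 = 231.8 kJ/kg
Q = ṁ·Δh = 185.5 kg/min × 231.8 kJ/kg = 42998 kJ/min
|Q| = 716.64 kW = 716640 W

Q = 717000 W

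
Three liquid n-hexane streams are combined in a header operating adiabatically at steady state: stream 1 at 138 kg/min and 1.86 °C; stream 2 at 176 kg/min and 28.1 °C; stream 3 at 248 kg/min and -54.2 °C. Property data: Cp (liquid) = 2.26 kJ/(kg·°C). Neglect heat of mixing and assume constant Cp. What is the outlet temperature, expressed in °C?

T_out = -14.7 °C

No heat crosses the boundary, so H_out = H_in.
T_out = Σ ṁᵢCp,ᵢTᵢ / Σ ṁᵢCp,ᵢ
      = -18621 / 1270.1 = -14.661 °C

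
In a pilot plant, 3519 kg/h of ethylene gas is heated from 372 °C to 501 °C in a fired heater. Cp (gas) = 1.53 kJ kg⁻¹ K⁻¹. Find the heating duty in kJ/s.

Q = 193 kJ/s

Q = ṁ·Cp·ΔT = 3519 × 1.53 × (501 − 372) = 694550 kJ/h
Converting: 694550 / 3600 s = 192.93 kW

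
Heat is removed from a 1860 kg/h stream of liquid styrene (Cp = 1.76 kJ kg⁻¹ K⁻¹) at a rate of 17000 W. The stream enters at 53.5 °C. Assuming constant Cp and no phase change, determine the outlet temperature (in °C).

T_out = 34.8 °C

Q = 17000 W = 61200 kJ/h
ΔT = Q/(ṁ·Cp) = 61200/(1860×1.76) = 18.695 K
T_out = 53.5 − 18.695 = 34.805 °C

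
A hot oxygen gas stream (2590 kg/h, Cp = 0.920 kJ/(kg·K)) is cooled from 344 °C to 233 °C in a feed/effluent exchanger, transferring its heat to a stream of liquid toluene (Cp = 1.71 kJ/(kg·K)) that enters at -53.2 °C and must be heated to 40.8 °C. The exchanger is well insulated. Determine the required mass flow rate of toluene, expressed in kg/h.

Heat released by hot stream: Q = 2590 × 0.920 × (344 − 233) = 264490 kJ/h
Energy balance on cold side (adiabatic exchanger): Q = ṁ_c·Cp_c·(T_c,out − T_c,in)
ṁ_c = 264490 / [1.71 × (40.8 − -53.2)] = 1645.5 kg/h

ṁ_c = 1650 kg/h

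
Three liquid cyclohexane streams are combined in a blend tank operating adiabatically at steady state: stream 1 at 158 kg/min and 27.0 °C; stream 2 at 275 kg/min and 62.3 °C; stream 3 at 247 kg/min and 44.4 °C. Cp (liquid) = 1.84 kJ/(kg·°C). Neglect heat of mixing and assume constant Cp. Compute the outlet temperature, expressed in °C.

Adiabatic, steady state ⇒ Σ ṁᵢCp,ᵢ(T_out − Tᵢ) = 0
T_out = Σ ṁᵢCp,ᵢTᵢ / Σ ṁᵢCp,ᵢ
      = 59552 / 1251.2 = 47.596 °C

T_out = 47.6 °C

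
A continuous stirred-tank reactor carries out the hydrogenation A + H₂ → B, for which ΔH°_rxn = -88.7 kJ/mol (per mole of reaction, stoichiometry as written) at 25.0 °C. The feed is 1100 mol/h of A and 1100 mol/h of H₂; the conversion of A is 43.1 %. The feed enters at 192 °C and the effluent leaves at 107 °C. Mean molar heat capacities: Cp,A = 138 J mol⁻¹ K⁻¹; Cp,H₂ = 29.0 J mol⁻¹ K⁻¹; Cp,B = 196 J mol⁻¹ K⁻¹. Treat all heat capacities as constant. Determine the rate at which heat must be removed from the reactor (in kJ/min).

Extent of reaction ξ = 0.431 × 1100 = 474.1 mol/h
Reaction term: ξ·ΔH°_rxn = 474.1 × -88.7 = -42053 kJ/h
Sensible, feed 192→25 °C: -30678 kJ/h
Outlet flows (mol/h): A 625.9, H₂ 625.9, B 474.1
Sensible, products 25→107 °C: 16191 kJ/h
Q = ΔH = -56540 kJ/h = -15.705 kW
Heat removed = 942.33 kJ/min

Q_out = 942 kJ/min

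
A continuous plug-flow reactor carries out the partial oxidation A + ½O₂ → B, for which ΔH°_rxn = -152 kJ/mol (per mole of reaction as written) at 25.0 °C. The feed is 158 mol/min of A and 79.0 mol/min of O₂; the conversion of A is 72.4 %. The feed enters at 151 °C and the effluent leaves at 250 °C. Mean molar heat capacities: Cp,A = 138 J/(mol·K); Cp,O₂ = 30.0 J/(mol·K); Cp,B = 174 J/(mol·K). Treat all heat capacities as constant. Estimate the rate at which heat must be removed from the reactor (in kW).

Extent of reaction ξ = 0.724 × 158 = 114.39 mol/min
Reaction term: ξ·ΔH°_rxn = 114.39 × -152 = -17388 kJ/min
Sensible, feed 151→25 °C: -3045.9 kJ/min
Outlet flows (mol/min): A 43.608, O₂ 21.804, B 114.39
Sensible, products 25→250 °C: 5979.7 kJ/min
Q = ΔH = -14454 kJ/min = -240.9 kW
Heat removed = 240.9 kW

Q_out = 241 kW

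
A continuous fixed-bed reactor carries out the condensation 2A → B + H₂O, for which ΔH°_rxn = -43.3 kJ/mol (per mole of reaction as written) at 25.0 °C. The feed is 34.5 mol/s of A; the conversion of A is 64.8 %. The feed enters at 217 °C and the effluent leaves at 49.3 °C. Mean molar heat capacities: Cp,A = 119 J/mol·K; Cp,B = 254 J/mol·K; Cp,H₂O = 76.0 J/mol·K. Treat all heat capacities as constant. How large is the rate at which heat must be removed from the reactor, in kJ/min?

Q_out = 68900 kJ/min

Extent of reaction ξ = 0.648 × 34.5 / 2 = 11.178 mol/s
Reaction term: ξ·ΔH°_rxn = 11.178 × -43.3 = -484.01 kJ/s
Sensible, feed 217→25 °C: -788.26 kJ/s
Outlet flows (mol/s): A 12.144, B 11.178, H₂O 11.178
Sensible, products 25→49.3 °C: 124.75 kJ/s
Q = ΔH = -1147.5 kJ/s = -1147.5 kW
Heat removed = 68851 kJ/min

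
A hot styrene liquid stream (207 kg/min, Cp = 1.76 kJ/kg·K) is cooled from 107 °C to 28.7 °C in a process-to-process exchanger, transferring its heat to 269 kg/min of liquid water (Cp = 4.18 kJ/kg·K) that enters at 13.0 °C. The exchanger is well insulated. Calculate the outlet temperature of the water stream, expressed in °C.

T_c,out = 38.4 °C

Heat released by hot stream: Q = 207 × 1.76 × (107 − 28.7) = 28526 kJ/min
Energy balance on cold side (adiabatic exchanger): Q = ṁ_c·Cp_c·(T_c,out − T_c,in)
T_c,out = 13.0 + 28526/(269 × 4.18) = 38.37 °C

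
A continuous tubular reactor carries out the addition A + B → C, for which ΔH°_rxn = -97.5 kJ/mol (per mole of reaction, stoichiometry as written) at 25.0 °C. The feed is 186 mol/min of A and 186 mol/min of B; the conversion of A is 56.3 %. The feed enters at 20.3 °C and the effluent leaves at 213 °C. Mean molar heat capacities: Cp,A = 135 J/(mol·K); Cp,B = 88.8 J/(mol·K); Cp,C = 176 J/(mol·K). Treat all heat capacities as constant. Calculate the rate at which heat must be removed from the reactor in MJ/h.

Extent of reaction ξ = 0.563 × 186 = 104.72 mol/min
Reaction term: ξ·ΔH°_rxn = 104.72 × -97.5 = -10210 kJ/min
Sensible, feed 20.3→25 °C: 195.65 kJ/min
Outlet flows (mol/min): A 81.282, B 81.282, C 104.72
Sensible, products 25→213 °C: 6884.8 kJ/min
Q = ΔH = -3129.6 kJ/min = -52.159 kW
Heat removed = 187.77 MJ/h

Q_out = 188 MJ/h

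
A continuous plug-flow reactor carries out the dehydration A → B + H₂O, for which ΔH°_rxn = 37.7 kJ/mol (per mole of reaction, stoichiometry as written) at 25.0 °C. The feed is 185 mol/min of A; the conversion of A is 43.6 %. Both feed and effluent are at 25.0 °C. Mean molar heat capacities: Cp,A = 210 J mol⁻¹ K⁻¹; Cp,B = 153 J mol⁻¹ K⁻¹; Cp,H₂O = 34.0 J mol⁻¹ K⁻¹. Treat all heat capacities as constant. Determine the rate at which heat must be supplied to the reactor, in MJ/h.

Extent of reaction ξ = 0.436 × 185 = 80.66 mol/min
Reaction term: ξ·ΔH°_rxn = 80.66 × 37.7 = 3040.9 kJ/min
Q = ΔH = 3040.9 kJ/min = 50.681 kW
Heat supplied = 182.45 MJ/h

Q_in = 182 MJ/h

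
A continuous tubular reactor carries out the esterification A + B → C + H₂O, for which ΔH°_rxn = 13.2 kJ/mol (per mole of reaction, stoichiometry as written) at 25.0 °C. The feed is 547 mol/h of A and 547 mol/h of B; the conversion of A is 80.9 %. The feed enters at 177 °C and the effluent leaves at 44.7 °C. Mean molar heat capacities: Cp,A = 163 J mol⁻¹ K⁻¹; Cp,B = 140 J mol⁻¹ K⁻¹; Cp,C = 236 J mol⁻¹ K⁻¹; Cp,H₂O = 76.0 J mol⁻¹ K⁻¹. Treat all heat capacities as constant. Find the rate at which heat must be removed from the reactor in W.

Q_out = 4450 W

Extent of reaction ξ = 0.809 × 547 = 442.52 mol/h
Reaction term: ξ·ΔH°_rxn = 442.52 × 13.2 = 5841.3 kJ/h
Sensible, feed 177→25 °C: -25193 kJ/h
Outlet flows (mol/h): A 104.48, B 104.48, C 442.52, H₂O 442.52
Sensible, products 25→44.7 °C: 3343.6 kJ/h
Q = ΔH = -16008 kJ/h = -4.4466 kW
Heat removed = 4446.6 W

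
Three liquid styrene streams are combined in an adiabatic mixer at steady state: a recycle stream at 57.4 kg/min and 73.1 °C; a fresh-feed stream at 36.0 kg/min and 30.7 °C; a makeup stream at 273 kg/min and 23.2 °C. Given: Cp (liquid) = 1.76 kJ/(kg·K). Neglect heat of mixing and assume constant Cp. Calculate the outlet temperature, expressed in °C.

Energy balance with Q = 0: Σ ṁᵢCp,ᵢ(T_out − Tᵢ) = 0
T_out = Σ ṁᵢCp,ᵢTᵢ / Σ ṁᵢCp,ᵢ
      = 20477 / 644.86 = 31.754 °C

T_out = 31.8 °C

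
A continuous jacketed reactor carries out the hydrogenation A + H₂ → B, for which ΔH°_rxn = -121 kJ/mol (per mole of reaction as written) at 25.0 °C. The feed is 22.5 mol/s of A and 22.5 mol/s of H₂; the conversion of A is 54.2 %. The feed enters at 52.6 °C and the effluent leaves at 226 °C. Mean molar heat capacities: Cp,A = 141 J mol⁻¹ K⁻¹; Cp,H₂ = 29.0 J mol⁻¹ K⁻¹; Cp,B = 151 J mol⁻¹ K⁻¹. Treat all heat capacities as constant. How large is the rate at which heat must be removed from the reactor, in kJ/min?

Extent of reaction ξ = 0.542 × 22.5 = 12.195 mol/s
Reaction term: ξ·ΔH°_rxn = 12.195 × -121 = -1475.6 kJ/s
Sensible, feed 52.6→25 °C: -105.57 kJ/s
Outlet flows (mol/s): A 10.305, H₂ 10.305, B 12.195
Sensible, products 25→226 °C: 722.25 kJ/s
Q = ΔH = -858.91 kJ/s = -858.91 kW
Heat removed = 51535 kJ/min

Q_out = 51500 kJ/min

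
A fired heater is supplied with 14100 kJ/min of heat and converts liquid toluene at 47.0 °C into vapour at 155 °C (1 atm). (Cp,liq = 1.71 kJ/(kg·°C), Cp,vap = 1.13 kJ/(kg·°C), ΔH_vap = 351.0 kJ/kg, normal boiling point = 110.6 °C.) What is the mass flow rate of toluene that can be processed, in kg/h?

ṁ = 1660 kg/h

Δh = 1.71×(110.6−47.0) + 351.0 + 1.13×(155−110.6) = 509.93 kJ/kg
Q = 14100 kJ/min = 235 kJ/s = 846000 kJ/h
ṁ = Q/Δh = 846000 / 509.93 = 1659.1 kg/h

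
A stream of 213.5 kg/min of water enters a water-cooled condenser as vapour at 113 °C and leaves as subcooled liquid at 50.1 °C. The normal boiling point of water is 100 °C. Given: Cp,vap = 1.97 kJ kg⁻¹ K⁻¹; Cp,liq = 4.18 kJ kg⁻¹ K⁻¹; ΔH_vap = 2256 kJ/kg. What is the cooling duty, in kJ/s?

vapour 113→100 °C: -25.61 kJ/kg
condensation at 100 °C: -2256 kJ/kg
liquid 100→50.1 °C: -208.58 kJ/kg
Δh = -25.61 + -2256 + -208.58 = -2490.2 kJ/kg
Q = ṁ·Δh = 213.5 kg/min × -2490.2 kJ/kg = -531660 kJ/min
|Q| = 8860.9 kW

Q_c = 8860 kJ/s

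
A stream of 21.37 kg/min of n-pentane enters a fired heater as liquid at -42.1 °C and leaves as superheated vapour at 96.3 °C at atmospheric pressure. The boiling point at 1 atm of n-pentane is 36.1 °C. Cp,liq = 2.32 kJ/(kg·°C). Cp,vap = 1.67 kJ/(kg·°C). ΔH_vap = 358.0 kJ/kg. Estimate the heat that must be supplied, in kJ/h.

Q = 821000 kJ/h

liquid -42.1→36.1 °C: 181.42 kJ/kg
vaporisation at 36.1 °C: 358 kJ/kg
vapour 36.1→96.3 °C: 100.53 kJ/kg
Δh = 181.42 + 358 + 100.53 = 639.96 kJ/kg
Q = ṁ·Δh = 21.37 kg/min × 639.96 kJ/kg = 13676 kJ/min
|Q| = 227.93 kW = 820550 kJ/h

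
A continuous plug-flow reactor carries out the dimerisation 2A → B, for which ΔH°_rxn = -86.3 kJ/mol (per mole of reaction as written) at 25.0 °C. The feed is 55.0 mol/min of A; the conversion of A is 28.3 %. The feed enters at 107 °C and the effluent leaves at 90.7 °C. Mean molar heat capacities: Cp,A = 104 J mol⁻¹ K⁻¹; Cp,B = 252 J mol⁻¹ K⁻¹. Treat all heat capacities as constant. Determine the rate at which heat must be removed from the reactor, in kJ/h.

Extent of reaction ξ = 0.283 × 55.0 / 2 = 7.7825 mol/min
Reaction term: ξ·ΔH°_rxn = 7.7825 × -86.3 = -671.63 kJ/min
Sensible, feed 107→25 °C: -469.04 kJ/min
Outlet flows (mol/min): A 39.435, B 7.7825
Sensible, products 25→90.7 °C: 398.3 kJ/min
Q = ΔH = -742.37 kJ/min = -12.373 kW
Heat removed = 44542 kJ/h

Q_out = 44500 kJ/h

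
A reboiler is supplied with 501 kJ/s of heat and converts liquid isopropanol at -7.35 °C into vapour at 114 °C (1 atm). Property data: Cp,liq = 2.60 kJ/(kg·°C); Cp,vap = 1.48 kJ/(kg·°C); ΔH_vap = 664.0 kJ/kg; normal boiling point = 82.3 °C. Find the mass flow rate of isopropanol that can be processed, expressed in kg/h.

Δh = 2.60×(82.3−-7.35) + 664.0 + 1.48×(114−82.3) = 944.01 kJ/kg
Q = 501 kJ/s = 501 kJ/s = 1.8036e+06 kJ/h
ṁ = Q/Δh = 1.8036e+06 / 944.01 = 1910.6 kg/h

ṁ = 1910 kg/h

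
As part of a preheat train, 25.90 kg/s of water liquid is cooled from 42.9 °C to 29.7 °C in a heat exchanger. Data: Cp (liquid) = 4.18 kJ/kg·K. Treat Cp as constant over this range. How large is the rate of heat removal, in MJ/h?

Q = ṁ·Cp·ΔT = 25.90 × 4.18 × (29.7 − 42.9) = -1429.1 kJ/s
Cooling duty = 5144.6 MJ/h

Q_c = 5140 MJ/h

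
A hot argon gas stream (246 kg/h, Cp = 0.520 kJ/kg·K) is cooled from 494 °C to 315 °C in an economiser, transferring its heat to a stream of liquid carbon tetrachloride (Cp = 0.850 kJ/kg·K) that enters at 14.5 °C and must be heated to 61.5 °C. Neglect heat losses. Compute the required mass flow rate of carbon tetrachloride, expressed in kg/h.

ṁ_c = 573 kg/h

Heat released by hot stream: Q = 246 × 0.520 × (494 − 315) = 22898 kJ/h
Energy balance on cold side (adiabatic exchanger): Q = ṁ_c·Cp_c·(T_c,out − T_c,in)
ṁ_c = 22898 / [0.850 × (61.5 − 14.5)] = 573.16 kg/h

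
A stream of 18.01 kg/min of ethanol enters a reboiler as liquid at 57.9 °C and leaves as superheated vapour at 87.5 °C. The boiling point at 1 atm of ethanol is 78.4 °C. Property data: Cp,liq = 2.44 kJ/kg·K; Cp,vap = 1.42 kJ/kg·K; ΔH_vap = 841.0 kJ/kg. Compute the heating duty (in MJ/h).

liquid 57.9→78.4 °C: 50.02 kJ/kg
vaporisation at 78.4 °C: 841 kJ/kg
vapour 78.4→87.5 °C: 12.922 kJ/kg
Δh = 50.02 + 841 + 12.922 = 903.94 kJ/kg
Q = ṁ·Δh = 18.01 kg/min × 903.94 kJ/kg = 16280 kJ/min
|Q| = 271.33 kW = 976.8 MJ/h

Q = 977 MJ/h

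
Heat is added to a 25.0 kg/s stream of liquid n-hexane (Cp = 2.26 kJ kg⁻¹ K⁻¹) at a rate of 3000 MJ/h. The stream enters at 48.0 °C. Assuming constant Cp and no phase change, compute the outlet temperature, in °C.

Q = 3000 MJ/h = 833.33 kJ/s
ΔT = Q/(ṁ·Cp) = 833.33/(25.0×2.26) = 14.749 K
T_out = 48.0 + 14.749 = 62.749 °C

T_out = 62.7 °C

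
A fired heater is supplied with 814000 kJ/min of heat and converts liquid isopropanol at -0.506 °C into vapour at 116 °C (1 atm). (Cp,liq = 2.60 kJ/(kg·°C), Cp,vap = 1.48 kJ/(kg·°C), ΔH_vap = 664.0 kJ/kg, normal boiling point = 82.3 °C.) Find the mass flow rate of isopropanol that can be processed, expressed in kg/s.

ṁ = 14.6 kg/s

Δh = 2.60×(82.3−-0.506) + 664.0 + 1.48×(116−82.3) = 929.17 kJ/kg
Q = 814000 kJ/min = 13567 kJ/s = 13567 kJ/s
ṁ = Q/Δh = 13567 / 929.17 = 14.601 kg/s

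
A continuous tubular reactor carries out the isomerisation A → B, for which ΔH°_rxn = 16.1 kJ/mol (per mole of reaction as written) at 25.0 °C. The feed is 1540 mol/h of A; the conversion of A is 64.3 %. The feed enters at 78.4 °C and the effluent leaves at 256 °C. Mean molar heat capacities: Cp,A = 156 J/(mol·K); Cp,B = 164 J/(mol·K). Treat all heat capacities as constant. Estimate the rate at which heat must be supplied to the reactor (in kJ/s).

Extent of reaction ξ = 0.643 × 1540 = 990.22 mol/h
Reaction term: ξ·ΔH°_rxn = 990.22 × 16.1 = 15943 kJ/h
Sensible, feed 78.4→25 °C: -12829 kJ/h
Outlet flows (mol/h): A 549.78, B 990.22
Sensible, products 25→256 °C: 57325 kJ/h
Q = ΔH = 60439 kJ/h = 16.789 kW
Heat supplied = 16.789 kJ/s

Q_in = 16.8 kJ/s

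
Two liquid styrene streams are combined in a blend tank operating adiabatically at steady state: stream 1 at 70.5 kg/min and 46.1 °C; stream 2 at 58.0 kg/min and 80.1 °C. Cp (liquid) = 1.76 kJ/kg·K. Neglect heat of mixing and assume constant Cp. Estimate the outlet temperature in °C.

Adiabatic, steady state ⇒ Σ ṁᵢCp,ᵢ(T_out − Tᵢ) = 0
Σ ṁᵢCp,ᵢTᵢ = 70.5×1.76×46.1 + 58.0×1.76×80.1 = 13897
Σ ṁᵢCp,ᵢ = 70.5×1.76 + 58.0×1.76 = 226.16
T_out = 13897 / 226.16 = 61.446 °C

T_out = 61.4 °C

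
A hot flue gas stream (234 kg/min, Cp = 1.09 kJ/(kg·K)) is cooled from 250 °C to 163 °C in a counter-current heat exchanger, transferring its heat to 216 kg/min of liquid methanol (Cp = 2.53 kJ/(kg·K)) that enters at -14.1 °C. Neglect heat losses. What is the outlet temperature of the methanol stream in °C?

T_c,out = 26.5 °C

Heat released by hot stream: Q = 234 × 1.09 × (250 − 163) = 22190 kJ/min
Energy balance on cold side (adiabatic exchanger): Q = ṁ_c·Cp_c·(T_c,out − T_c,in)
T_c,out = -14.1 + 22190/(216 × 2.53) = 26.506 °C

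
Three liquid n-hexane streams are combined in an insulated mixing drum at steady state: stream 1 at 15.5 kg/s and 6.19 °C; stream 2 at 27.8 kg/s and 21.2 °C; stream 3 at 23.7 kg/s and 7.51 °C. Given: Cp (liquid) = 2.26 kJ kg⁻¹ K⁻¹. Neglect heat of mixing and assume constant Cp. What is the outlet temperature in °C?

T_out = 12.9 °C

Adiabatic, steady state ⇒ Σ ṁᵢCp,ᵢ(T_out − Tᵢ) = 0
T_out = Σ ṁᵢCp,ᵢTᵢ / Σ ṁᵢCp,ᵢ
      = 1951 / 151.42 = 12.885 °C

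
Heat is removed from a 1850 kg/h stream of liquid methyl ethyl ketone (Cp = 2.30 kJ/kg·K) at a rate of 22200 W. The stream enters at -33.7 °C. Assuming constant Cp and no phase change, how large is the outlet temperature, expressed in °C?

T_out = -52.5 °C

Q = 22200 W = 79920 kJ/h
ΔT = Q/(ṁ·Cp) = 79920/(1850×2.30) = 18.783 K
T_out = -33.7 − 18.783 = -52.483 °C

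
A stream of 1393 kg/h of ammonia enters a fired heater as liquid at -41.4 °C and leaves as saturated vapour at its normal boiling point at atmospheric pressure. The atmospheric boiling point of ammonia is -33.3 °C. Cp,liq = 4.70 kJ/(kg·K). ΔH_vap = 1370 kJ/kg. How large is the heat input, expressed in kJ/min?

liquid -41.4→-33.3 °C: 38.07 kJ/kg
vaporisation at -33.3 °C: 1370 kJ/kg
Δh = 38.07 + 1370 = 1408.1 kJ/kg
Q = ṁ·Δh = 1393 kg/h × 1408.1 kJ/kg = 1.9614e+06 kJ/h
|Q| = 544.84 kW = 32691 kJ/min

Q = 32700 kJ/min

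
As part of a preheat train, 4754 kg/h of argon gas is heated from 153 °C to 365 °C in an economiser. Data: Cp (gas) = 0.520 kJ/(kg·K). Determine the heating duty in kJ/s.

Q = ṁ·Cp·ΔT = 4754 × 0.520 × (365 − 153) = 524080 kJ/h
Converting: 524080 / 3600 s = 145.58 kW

Q = 146 kJ/s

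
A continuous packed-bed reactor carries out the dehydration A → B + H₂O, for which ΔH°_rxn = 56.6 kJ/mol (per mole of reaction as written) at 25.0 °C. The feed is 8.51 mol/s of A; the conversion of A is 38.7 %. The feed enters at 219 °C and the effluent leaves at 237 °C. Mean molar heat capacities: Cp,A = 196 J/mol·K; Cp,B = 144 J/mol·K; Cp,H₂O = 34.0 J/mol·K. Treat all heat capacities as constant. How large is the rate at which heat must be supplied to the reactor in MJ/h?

Q_in = 734 MJ/h

Extent of reaction ξ = 0.387 × 8.51 = 3.2934 mol/s
Reaction term: ξ·ΔH°_rxn = 3.2934 × 56.6 = 186.4 kJ/s
Sensible, feed 219→25 °C: -323.58 kJ/s
Outlet flows (mol/s): A 5.2166, B 3.2934, H₂O 3.2934
Sensible, products 25→237 °C: 341.04 kJ/s
Q = ΔH = 203.86 kJ/s = 203.86 kW
Heat supplied = 733.9 MJ/h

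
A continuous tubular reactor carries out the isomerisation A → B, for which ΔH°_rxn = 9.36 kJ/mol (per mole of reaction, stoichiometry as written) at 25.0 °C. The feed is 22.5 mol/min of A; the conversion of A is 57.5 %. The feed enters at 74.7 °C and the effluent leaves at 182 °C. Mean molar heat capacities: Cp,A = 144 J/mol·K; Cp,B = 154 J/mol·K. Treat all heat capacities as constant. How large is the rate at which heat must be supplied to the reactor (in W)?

Q_in = 8150 W

Extent of reaction ξ = 0.575 × 22.5 = 12.937 mol/min
Reaction term: ξ·ΔH°_rxn = 12.937 × 9.36 = 121.09 kJ/min
Sensible, feed 74.7→25 °C: -161.03 kJ/min
Outlet flows (mol/min): A 9.5625, B 12.937
Sensible, products 25→182 °C: 528.99 kJ/min
Q = ΔH = 489.06 kJ/min = 8.151 kW
Heat supplied = 8151 W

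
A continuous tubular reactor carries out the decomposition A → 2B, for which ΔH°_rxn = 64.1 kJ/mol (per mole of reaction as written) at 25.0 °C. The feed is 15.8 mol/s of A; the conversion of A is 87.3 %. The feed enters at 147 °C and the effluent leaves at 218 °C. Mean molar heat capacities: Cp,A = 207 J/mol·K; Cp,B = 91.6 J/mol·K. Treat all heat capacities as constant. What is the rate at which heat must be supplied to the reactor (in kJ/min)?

Q_in = 63200 kJ/min

Extent of reaction ξ = 0.873 × 15.8 = 13.793 mol/s
Reaction term: ξ·ΔH°_rxn = 13.793 × 64.1 = 884.16 kJ/s
Sensible, feed 147→25 °C: -399.01 kJ/s
Outlet flows (mol/s): A 2.0066, B 27.587
Sensible, products 25→218 °C: 567.87 kJ/s
Q = ΔH = 1053 kJ/s = 1053 kW
Heat supplied = 63181 kJ/min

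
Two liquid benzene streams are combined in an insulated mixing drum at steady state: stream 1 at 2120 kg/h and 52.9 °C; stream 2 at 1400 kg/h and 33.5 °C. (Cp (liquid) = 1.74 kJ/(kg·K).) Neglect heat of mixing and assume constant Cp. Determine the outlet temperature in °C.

Energy balance with Q = 0: Σ ṁᵢCp,ᵢ(T_out − Tᵢ) = 0
T_out = Σ ṁᵢCp,ᵢTᵢ / Σ ṁᵢCp,ᵢ
      = 276740 / 6124.8 = 45.184 °C

T_out = 45.2 °C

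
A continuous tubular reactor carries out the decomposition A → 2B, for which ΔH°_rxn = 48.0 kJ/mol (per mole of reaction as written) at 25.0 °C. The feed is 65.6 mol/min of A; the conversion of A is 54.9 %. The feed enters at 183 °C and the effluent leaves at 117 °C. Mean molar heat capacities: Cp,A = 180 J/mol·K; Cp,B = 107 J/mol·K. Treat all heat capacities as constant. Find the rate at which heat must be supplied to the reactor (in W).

Extent of reaction ξ = 0.549 × 65.6 = 36.014 mol/min
Reaction term: ξ·ΔH°_rxn = 36.014 × 48.0 = 1728.7 kJ/min
Sensible, feed 183→25 °C: -1865.7 kJ/min
Outlet flows (mol/min): A 29.586, B 72.029
Sensible, products 25→117 °C: 1199 kJ/min
Q = ΔH = 1062 kJ/min = 17.7 kW
Heat supplied = 17700 W

Q_in = 17700 W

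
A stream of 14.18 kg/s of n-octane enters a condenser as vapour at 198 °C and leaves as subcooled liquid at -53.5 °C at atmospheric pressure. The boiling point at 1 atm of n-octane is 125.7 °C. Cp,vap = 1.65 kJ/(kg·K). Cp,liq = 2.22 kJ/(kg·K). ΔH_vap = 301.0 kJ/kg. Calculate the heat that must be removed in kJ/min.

Q_c = 696000 kJ/min

vapour 198→125.7 °C: -119.29 kJ/kg
condensation at 125.7 °C: -301 kJ/kg
liquid 125.7→-53.5 °C: -397.82 kJ/kg
Δh = -119.29 + -301 + -397.82 = -818.12 kJ/kg
Q = ṁ·Δh = 14.18 kg/s × -818.12 kJ/kg = -11601 kJ/s
|Q| = 11601 kW = 696060 kJ/min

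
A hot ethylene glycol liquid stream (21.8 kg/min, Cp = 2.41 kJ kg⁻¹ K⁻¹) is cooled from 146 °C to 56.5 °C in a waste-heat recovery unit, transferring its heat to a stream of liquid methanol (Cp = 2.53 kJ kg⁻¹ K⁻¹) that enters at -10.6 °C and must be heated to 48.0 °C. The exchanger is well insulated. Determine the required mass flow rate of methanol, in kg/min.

ṁ_c = 31.7 kg/min

Heat released by hot stream: Q = 21.8 × 2.41 × (146 − 56.5) = 4702.2 kJ/min
Energy balance on cold side (adiabatic exchanger): Q = ṁ_c·Cp_c·(T_c,out − T_c,in)
ṁ_c = 4702.2 / [2.53 × (48.0 − -10.6)] = 31.716 kg/min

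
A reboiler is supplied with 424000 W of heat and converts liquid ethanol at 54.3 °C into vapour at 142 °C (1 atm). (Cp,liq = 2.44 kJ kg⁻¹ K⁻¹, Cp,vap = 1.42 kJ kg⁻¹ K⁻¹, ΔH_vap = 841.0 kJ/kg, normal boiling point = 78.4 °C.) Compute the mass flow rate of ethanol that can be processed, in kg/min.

Δh = 2.44×(78.4−54.3) + 841.0 + 1.42×(142−78.4) = 990.12 kJ/kg
Q = 424000 W = 424 kJ/s = 25440 kJ/min
ṁ = Q/Δh = 25440 / 990.12 = 25.694 kg/min

ṁ = 25.7 kg/min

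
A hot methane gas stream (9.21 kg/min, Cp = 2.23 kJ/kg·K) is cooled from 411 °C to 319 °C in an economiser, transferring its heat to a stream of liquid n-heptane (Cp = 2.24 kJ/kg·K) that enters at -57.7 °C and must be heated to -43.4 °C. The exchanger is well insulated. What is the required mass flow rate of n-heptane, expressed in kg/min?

ṁ_c = 59.0 kg/min

Heat released by hot stream: Q = 9.21 × 2.23 × (411 − 319) = 1889.5 kJ/min
Energy balance on cold side (adiabatic exchanger): Q = ṁ_c·Cp_c·(T_c,out − T_c,in)
ṁ_c = 1889.5 / [2.24 × (-43.4 − -57.7)] = 58.989 kg/min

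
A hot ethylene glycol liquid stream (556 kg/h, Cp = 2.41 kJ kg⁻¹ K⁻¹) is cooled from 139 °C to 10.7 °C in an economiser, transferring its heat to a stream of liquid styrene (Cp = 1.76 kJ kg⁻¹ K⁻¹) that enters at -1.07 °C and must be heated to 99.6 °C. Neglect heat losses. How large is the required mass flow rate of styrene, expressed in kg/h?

Heat released by hot stream: Q = 556 × 2.41 × (139 − 10.7) = 171920 kJ/h
Energy balance on cold side (adiabatic exchanger): Q = ṁ_c·Cp_c·(T_c,out − T_c,in)
ṁ_c = 171920 / [1.76 × (99.6 − -1.07)] = 970.3 kg/h

ṁ_c = 970 kg/h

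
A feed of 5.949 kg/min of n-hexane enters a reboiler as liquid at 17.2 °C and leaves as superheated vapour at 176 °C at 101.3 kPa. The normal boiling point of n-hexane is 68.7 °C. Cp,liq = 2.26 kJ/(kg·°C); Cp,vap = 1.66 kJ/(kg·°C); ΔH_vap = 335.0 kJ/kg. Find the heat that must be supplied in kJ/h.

liquid 17.2→68.7 °C: 116.39 kJ/kg
vaporisation at 68.7 °C: 335 kJ/kg
vapour 68.7→176 °C: 178.12 kJ/kg
Δh = 116.39 + 335 + 178.12 = 629.51 kJ/kg
Q = ṁ·Δh = 5.949 kg/min × 629.51 kJ/kg = 3744.9 kJ/min
|Q| = 62.416 kW = 224700 kJ/h

Q = 225000 kJ/h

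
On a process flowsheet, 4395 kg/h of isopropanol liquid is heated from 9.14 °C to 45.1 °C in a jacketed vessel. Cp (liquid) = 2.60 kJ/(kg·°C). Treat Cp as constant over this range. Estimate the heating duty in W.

Q = 114000 W

Q = ṁ·Cp·ΔT = 4395 × 2.60 × (45.1 − 9.14) = 410910 kJ/h
Converting: 410910 / 3600 s = 114.14 kW
Heating duty = 114140 W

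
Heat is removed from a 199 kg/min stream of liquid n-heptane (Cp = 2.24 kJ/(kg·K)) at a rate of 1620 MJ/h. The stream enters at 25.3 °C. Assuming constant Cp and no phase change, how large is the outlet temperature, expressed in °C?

T_out = -35.3 °C

Q = 1620 MJ/h = 27000 kJ/min
ΔT = Q/(ṁ·Cp) = 27000/(199×2.24) = 60.571 K
T_out = 25.3 − 60.571 = -35.271 °C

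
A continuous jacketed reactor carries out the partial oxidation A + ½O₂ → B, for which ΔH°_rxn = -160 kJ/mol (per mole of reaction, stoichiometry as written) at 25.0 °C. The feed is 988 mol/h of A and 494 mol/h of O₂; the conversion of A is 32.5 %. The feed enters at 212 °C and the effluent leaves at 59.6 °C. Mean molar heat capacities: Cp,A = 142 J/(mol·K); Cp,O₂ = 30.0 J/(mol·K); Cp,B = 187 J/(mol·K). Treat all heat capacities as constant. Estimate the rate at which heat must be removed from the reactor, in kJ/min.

Extent of reaction ξ = 0.325 × 988 = 321.1 mol/h
Reaction term: ξ·ΔH°_rxn = 321.1 × -160 = -51376 kJ/h
Sensible, feed 212→25 °C: -29007 kJ/h
Outlet flows (mol/h): A 666.9, O₂ 333.45, B 321.1
Sensible, products 25→59.6 °C: 5700.3 kJ/h
Q = ΔH = -74682 kJ/h = -20.745 kW
Heat removed = 1244.7 kJ/min

Q_out = 1240 kJ/min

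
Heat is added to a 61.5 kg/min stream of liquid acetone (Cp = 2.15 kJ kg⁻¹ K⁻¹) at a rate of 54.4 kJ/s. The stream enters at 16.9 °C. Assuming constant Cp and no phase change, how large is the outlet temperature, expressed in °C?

T_out = 41.6 °C

Q = 54.4 kJ/s = 3264 kJ/min
ΔT = Q/(ṁ·Cp) = 3264/(61.5×2.15) = 24.685 K
T_out = 16.9 + 24.685 = 41.585 °C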